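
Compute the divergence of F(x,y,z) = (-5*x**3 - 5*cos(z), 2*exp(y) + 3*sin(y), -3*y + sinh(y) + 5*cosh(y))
-15*x**2 + 2*exp(y) + 3*cos(y)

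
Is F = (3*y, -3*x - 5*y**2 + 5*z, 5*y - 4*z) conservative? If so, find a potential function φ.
No, ∇×F = (0, 0, -6) ≠ 0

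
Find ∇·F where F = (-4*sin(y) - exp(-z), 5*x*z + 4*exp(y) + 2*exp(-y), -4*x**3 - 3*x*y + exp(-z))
4*exp(y) - exp(-z) - 2*exp(-y)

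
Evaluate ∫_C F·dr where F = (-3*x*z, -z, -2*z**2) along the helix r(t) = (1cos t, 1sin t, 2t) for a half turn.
-16*pi**3/3 - 3*pi/2 + 4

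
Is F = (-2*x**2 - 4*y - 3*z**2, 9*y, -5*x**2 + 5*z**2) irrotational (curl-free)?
No, ∇×F = (0, 10*x - 6*z, 4)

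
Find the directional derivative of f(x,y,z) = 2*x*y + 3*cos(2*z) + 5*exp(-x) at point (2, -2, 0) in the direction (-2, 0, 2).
sqrt(2)*(5 + 4*exp(2))*exp(-2)/2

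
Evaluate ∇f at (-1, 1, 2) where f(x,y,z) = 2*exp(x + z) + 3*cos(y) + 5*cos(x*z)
(2*E + 10*sin(2), -3*sin(1), -5*sin(2) + 2*E)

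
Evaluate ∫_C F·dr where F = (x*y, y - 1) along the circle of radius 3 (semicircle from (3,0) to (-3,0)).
0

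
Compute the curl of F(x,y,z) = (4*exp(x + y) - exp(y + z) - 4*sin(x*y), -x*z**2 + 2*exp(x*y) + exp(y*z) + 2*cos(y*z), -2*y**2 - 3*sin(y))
(2*x*z - y*exp(y*z) + 2*y*sin(y*z) - 4*y - 3*cos(y), -exp(y + z), 4*x*cos(x*y) + 2*y*exp(x*y) - z**2 - 4*exp(x + y) + exp(y + z))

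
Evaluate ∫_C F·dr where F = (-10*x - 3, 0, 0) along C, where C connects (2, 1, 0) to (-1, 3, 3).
24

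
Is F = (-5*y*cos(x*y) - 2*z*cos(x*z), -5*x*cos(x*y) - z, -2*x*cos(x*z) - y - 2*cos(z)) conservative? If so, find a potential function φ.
Yes, F is conservative. φ = -y*z - 2*sin(z) - 5*sin(x*y) - 2*sin(x*z)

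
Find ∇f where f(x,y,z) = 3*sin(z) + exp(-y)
(0, -exp(-y), 3*cos(z))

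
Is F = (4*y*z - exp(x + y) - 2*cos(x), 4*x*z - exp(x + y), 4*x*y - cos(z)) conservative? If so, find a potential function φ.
Yes, F is conservative. φ = 4*x*y*z - exp(x + y) - 2*sin(x) - sin(z)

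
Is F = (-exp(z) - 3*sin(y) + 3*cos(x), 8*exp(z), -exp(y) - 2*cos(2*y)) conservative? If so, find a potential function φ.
No, ∇×F = (-exp(y) - 8*exp(z) + 4*sin(2*y), -exp(z), 3*cos(y)) ≠ 0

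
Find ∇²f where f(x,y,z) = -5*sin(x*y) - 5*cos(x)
5*x**2*sin(x*y) + 5*y**2*sin(x*y) + 5*cos(x)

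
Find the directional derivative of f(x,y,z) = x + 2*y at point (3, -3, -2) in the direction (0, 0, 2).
0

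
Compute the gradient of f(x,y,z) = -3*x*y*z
(-3*y*z, -3*x*z, -3*x*y)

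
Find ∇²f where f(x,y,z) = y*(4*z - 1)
0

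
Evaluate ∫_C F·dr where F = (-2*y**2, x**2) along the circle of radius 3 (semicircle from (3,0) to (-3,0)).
72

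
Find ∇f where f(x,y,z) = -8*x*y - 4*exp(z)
(-8*y, -8*x, -4*exp(z))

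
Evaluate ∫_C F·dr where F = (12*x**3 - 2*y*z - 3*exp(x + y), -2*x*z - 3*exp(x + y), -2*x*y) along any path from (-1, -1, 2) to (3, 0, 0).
-3*exp(3) + 3*exp(-2) + 244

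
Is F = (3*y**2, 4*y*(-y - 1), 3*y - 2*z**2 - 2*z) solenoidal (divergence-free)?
No, ∇·F = -8*y - 4*z - 6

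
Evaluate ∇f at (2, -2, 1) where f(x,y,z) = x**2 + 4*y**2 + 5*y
(4, -11, 0)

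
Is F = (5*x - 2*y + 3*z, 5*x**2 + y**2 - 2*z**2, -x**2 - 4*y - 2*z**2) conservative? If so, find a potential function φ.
No, ∇×F = (4*z - 4, 2*x + 3, 10*x + 2) ≠ 0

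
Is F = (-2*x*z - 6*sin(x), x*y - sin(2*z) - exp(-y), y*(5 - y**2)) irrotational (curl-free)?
No, ∇×F = (-3*y**2 + 2*cos(2*z) + 5, -2*x, y)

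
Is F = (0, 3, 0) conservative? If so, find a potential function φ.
Yes, F is conservative. φ = 3*y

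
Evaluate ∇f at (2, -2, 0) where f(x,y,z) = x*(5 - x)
(1, 0, 0)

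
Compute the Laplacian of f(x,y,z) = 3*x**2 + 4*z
6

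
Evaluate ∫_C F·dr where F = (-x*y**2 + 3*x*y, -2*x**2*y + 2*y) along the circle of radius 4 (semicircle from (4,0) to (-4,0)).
0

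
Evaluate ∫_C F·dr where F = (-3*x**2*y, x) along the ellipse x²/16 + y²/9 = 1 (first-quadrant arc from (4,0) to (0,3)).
39*pi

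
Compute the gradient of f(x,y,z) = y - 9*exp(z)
(0, 1, -9*exp(z))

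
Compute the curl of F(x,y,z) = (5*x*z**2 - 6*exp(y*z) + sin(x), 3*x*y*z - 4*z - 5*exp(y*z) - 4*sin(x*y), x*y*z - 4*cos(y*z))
(-3*x*y + x*z + 5*y*exp(y*z) + 4*z*sin(y*z) + 4, 10*x*z - y*z - 6*y*exp(y*z), 3*y*z - 4*y*cos(x*y) + 6*z*exp(y*z))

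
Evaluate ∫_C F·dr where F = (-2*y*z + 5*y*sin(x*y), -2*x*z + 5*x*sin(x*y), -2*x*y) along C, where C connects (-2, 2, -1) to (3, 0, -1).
5*cos(4) + 3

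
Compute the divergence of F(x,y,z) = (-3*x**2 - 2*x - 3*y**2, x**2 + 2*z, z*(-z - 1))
-6*x - 2*z - 3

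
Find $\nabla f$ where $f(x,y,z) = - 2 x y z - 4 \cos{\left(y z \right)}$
(-2*y*z, 2*z*(-x + 2*sin(y*z)), 2*y*(-x + 2*sin(y*z)))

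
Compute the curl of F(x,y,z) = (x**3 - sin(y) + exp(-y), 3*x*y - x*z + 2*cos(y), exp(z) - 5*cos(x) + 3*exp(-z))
(x, -5*sin(x), 3*y - z + cos(y) + exp(-y))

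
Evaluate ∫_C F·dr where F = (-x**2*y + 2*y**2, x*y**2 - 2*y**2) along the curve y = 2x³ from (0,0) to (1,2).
-223/105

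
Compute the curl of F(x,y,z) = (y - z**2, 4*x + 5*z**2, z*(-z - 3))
(-10*z, -2*z, 3)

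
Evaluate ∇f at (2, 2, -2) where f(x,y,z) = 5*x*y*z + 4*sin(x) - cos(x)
(-20 + 4*cos(2) + sin(2), -20, 20)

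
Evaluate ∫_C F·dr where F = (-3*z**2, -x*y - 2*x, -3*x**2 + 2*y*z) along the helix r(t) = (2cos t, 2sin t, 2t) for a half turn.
-304/3 + 24*pi**2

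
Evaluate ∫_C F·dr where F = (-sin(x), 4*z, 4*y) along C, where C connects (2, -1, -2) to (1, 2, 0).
-8 - cos(2) + cos(1)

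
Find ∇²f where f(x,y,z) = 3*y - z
0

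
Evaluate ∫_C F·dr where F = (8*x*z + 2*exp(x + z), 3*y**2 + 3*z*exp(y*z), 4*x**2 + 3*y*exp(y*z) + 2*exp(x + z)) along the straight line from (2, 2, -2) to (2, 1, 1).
-3*exp(-4) + 3*E + 39 + 2*exp(3)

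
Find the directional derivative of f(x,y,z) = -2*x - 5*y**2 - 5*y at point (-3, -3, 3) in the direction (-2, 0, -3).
4*sqrt(13)/13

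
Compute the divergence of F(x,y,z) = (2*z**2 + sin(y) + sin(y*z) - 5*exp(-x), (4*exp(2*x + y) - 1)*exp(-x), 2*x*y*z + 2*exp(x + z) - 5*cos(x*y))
(2*(x*y + exp(x + z))*exp(x) + 4*exp(2*x + y) + 5)*exp(-x)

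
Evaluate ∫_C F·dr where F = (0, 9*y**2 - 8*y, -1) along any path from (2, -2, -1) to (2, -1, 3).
29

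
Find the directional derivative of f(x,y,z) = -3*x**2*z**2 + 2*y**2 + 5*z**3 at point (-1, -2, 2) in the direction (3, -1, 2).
88*sqrt(14)/7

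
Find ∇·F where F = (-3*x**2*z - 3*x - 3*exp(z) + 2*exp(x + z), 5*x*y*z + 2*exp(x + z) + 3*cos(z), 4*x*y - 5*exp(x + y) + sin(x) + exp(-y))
-x*z + 2*exp(x + z) - 3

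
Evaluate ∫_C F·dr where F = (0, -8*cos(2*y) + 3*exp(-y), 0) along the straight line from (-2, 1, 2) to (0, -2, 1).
-3*exp(2) + 4*sin(4) + 3*exp(-1) + 4*sin(2)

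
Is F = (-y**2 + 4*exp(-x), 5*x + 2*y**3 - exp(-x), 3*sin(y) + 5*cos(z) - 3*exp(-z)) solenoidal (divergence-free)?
No, ∇·F = 6*y**2 - 5*sin(z) + 3*exp(-z) - 4*exp(-x)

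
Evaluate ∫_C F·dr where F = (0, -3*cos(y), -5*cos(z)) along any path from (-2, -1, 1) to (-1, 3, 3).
-8*sin(3) + 2*sin(1)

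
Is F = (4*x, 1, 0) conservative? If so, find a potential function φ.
Yes, F is conservative. φ = 2*x**2 + y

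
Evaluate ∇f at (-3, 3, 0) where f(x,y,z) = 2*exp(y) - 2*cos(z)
(0, 2*exp(3), 0)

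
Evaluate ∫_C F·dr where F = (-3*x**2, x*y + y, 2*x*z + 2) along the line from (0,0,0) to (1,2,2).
9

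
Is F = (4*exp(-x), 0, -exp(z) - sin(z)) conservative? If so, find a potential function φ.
Yes, F is conservative. φ = -exp(z) + cos(z) - 4*exp(-x)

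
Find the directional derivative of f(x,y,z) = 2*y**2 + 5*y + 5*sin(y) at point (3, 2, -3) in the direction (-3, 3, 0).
sqrt(2)*(5*cos(2) + 13)/2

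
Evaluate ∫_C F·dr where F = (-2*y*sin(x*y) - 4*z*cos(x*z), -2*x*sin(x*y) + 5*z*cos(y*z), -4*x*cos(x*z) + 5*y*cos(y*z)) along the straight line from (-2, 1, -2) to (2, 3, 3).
4*sin(4) - 2*cos(2) - 4*sin(6) + 2*cos(6) + 5*sin(9) + 5*sin(2)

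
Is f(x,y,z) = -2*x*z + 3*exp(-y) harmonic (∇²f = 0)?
No, ∇²f = 3*exp(-y)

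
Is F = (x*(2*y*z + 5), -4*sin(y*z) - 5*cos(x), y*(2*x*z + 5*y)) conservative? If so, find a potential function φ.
No, ∇×F = (2*x*z + 4*y*cos(y*z) + 10*y, 2*y*(x - z), -2*x*z + 5*sin(x)) ≠ 0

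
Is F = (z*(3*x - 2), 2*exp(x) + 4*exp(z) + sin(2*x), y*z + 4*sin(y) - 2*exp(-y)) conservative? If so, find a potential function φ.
No, ∇×F = (z - 4*exp(z) + 4*cos(y) + 2*exp(-y), 3*x - 2, 2*exp(x) + 2*cos(2*x)) ≠ 0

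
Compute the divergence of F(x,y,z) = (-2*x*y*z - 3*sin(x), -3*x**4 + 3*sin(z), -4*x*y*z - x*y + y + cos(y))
-4*x*y - 2*y*z - 3*cos(x)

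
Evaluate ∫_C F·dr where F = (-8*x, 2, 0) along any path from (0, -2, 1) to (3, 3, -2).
-26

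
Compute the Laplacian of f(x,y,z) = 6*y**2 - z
12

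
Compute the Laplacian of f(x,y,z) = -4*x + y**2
2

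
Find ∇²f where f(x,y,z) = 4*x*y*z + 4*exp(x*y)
4*(x**2 + y**2)*exp(x*y)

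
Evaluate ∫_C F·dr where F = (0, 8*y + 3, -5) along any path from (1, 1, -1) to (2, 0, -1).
-7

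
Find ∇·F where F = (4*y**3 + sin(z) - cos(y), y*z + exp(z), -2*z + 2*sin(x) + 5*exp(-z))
z - 2 - 5*exp(-z)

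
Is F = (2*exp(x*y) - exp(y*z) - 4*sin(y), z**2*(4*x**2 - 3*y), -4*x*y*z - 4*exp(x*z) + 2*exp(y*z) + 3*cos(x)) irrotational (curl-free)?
No, ∇×F = (2*z*(-4*x**2 - 2*x + 3*y + exp(y*z)), 4*y*z - y*exp(y*z) + 4*z*exp(x*z) + 3*sin(x), 8*x*z**2 - 2*x*exp(x*y) + z*exp(y*z) + 4*cos(y))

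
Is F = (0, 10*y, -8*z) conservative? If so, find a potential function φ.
Yes, F is conservative. φ = 5*y**2 - 4*z**2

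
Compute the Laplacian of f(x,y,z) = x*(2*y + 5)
0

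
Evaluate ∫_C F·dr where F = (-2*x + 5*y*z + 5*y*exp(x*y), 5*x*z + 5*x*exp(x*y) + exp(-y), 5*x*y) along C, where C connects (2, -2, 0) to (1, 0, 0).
-5*exp(-4) + 7 + exp(2)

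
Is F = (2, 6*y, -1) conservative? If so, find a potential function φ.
Yes, F is conservative. φ = 2*x + 3*y**2 - z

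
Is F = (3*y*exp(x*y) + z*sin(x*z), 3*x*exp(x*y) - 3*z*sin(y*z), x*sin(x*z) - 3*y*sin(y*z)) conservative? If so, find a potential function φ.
Yes, F is conservative. φ = 3*exp(x*y) - cos(x*z) + 3*cos(y*z)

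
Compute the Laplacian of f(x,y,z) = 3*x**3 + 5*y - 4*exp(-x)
18*x - 4*exp(-x)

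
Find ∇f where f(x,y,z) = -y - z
(0, -1, -1)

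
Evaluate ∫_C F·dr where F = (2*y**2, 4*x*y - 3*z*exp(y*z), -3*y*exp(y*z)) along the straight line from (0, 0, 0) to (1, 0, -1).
0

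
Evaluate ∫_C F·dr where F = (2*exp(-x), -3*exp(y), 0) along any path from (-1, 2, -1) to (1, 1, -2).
(-exp(2) - 2 + 3*exp(3))*exp(-1)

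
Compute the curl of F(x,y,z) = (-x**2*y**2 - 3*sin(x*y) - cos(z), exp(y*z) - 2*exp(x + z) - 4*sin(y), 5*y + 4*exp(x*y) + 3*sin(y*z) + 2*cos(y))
(4*x*exp(x*y) - y*exp(y*z) + 3*z*cos(y*z) + 2*exp(x + z) - 2*sin(y) + 5, -4*y*exp(x*y) + sin(z), 2*x**2*y + 3*x*cos(x*y) - 2*exp(x + z))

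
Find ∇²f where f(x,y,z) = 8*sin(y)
-8*sin(y)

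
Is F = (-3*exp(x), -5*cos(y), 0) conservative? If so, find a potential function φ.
Yes, F is conservative. φ = -3*exp(x) - 5*sin(y)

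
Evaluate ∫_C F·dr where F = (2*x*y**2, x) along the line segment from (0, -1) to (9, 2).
135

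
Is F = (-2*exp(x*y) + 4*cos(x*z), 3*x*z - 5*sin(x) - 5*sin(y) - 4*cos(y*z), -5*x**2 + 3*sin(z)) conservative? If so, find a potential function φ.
No, ∇×F = (-3*x - 4*y*sin(y*z), 2*x*(5 - 2*sin(x*z)), 2*x*exp(x*y) + 3*z - 5*cos(x)) ≠ 0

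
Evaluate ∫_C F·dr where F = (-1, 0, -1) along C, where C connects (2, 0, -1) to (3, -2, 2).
-4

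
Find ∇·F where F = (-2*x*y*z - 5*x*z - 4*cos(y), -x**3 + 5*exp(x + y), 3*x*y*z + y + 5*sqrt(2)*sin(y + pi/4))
3*x*y - 2*y*z - 5*z + 5*exp(x + y)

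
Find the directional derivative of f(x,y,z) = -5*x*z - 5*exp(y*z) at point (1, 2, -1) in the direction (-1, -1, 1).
sqrt(3)*(-10*exp(2)/3 - 5)*exp(-2)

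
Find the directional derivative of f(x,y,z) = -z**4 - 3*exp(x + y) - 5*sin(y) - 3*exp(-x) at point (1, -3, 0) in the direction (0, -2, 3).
2*sqrt(13)*(5*exp(2)*cos(3) + 3)*exp(-2)/13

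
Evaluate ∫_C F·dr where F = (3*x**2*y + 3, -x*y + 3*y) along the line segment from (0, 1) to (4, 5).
824/3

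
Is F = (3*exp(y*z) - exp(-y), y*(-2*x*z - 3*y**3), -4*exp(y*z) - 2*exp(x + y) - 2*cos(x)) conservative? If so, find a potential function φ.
No, ∇×F = (2*x*y - 4*z*exp(y*z) - 2*exp(x + y), 3*y*exp(y*z) + 2*exp(x + y) - 2*sin(x), -2*y*z - 3*z*exp(y*z) - exp(-y)) ≠ 0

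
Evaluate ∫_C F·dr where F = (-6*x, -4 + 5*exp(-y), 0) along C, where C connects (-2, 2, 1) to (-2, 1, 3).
-5*exp(-1) + 5*exp(-2) + 4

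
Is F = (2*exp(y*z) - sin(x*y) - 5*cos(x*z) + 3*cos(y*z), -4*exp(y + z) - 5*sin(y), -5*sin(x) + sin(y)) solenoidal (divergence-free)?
No, ∇·F = -y*cos(x*y) + 5*z*sin(x*z) - 4*exp(y + z) - 5*cos(y)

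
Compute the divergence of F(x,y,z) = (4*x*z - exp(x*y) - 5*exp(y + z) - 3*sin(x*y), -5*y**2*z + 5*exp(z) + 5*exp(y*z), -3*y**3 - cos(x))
-10*y*z - y*exp(x*y) - 3*y*cos(x*y) + 5*z*exp(y*z) + 4*z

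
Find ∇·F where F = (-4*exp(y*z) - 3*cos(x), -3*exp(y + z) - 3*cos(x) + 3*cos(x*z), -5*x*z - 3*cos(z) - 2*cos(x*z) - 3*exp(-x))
2*x*sin(x*z) - 5*x - 3*exp(y + z) + 3*sin(x) + 3*sin(z)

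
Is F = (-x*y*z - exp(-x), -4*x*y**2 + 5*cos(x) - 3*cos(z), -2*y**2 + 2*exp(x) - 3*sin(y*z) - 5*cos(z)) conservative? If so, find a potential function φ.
No, ∇×F = (-4*y - 3*z*cos(y*z) - 3*sin(z), -x*y - 2*exp(x), x*z - 4*y**2 - 5*sin(x)) ≠ 0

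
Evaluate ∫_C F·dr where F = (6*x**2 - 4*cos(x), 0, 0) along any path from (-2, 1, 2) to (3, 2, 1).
-4*sin(2) - 4*sin(3) + 70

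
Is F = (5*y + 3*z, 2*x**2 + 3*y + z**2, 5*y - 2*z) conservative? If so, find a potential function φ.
No, ∇×F = (5 - 2*z, 3, 4*x - 5) ≠ 0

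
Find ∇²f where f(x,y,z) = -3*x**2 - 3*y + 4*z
-6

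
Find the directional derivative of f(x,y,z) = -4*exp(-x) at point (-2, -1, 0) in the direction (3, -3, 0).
2*sqrt(2)*exp(2)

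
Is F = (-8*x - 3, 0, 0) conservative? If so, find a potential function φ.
Yes, F is conservative. φ = x*(-4*x - 3)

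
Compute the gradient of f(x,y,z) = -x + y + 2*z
(-1, 1, 2)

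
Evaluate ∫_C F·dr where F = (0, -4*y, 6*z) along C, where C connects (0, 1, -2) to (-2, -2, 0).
-18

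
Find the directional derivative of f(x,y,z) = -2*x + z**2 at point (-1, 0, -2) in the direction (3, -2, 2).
-14*sqrt(17)/17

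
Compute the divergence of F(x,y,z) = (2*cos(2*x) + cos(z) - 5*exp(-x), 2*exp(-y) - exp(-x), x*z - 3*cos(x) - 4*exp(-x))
x - 4*sin(2*x) - 2*exp(-y) + 5*exp(-x)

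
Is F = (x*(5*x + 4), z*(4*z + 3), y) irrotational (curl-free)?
No, ∇×F = (-8*z - 2, 0, 0)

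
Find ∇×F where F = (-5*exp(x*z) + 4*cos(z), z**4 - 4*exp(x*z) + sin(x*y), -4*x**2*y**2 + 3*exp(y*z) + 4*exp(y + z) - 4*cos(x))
(-8*x**2*y + 4*x*exp(x*z) - 4*z**3 + 3*z*exp(y*z) + 4*exp(y + z), 8*x*y**2 - 5*x*exp(x*z) - 4*sin(x) - 4*sin(z), y*cos(x*y) - 4*z*exp(x*z))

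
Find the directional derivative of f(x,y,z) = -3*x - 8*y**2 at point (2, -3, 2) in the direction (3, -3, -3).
-17*sqrt(3)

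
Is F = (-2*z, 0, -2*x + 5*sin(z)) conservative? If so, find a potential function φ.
Yes, F is conservative. φ = -2*x*z - 5*cos(z)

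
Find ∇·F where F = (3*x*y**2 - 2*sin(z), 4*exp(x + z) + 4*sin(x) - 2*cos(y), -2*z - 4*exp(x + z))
3*y**2 - 4*exp(x + z) + 2*sin(y) - 2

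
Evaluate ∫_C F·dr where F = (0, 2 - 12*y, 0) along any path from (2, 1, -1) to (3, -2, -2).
-24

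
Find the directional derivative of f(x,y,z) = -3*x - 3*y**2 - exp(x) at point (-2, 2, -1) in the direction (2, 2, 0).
sqrt(2)*(-15*exp(2) - 1)*exp(-2)/2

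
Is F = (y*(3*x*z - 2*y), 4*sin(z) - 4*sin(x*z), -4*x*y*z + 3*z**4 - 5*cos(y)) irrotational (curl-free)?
No, ∇×F = (-4*x*z + 4*x*cos(x*z) + 5*sin(y) - 4*cos(z), y*(3*x + 4*z), -3*x*z + 4*y - 4*z*cos(x*z))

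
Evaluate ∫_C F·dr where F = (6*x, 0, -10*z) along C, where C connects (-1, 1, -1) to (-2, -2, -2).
-6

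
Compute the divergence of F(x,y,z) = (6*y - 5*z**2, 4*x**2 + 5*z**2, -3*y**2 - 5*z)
-5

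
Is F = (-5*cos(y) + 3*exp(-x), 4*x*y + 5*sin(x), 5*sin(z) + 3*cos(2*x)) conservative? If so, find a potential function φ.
No, ∇×F = (0, 6*sin(2*x), 4*y - 5*sin(y) + 5*cos(x)) ≠ 0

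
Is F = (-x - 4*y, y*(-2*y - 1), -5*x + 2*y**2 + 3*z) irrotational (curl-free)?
No, ∇×F = (4*y, 5, 4)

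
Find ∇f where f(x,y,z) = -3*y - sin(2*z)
(0, -3, -2*cos(2*z))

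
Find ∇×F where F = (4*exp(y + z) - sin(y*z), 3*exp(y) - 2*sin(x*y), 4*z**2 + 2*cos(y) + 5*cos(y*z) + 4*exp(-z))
(-5*z*sin(y*z) - 2*sin(y), -y*cos(y*z) + 4*exp(y + z), -2*y*cos(x*y) + z*cos(y*z) - 4*exp(y + z))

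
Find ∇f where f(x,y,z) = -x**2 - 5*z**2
(-2*x, 0, -10*z)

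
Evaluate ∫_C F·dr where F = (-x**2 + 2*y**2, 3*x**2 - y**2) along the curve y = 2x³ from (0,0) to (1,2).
61/35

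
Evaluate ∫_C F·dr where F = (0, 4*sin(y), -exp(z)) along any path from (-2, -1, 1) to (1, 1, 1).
0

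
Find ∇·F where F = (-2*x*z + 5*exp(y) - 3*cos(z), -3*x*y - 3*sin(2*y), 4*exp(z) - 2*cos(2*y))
-3*x - 2*z + 4*exp(z) - 6*cos(2*y)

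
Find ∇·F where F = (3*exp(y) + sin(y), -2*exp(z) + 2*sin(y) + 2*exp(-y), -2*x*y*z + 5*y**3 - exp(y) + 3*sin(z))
-2*x*y + 2*cos(y) + 3*cos(z) - 2*exp(-y)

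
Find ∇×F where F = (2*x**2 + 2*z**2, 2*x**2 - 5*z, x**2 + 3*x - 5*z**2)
(5, -2*x + 4*z - 3, 4*x)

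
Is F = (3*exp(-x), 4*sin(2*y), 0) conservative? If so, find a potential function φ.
Yes, F is conservative. φ = -2*cos(2*y) - 3*exp(-x)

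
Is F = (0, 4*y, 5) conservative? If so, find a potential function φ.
Yes, F is conservative. φ = 2*y**2 + 5*z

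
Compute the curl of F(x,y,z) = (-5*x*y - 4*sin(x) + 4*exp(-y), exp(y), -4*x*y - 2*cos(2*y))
(-4*x + 4*sin(2*y), 4*y, 5*x + 4*exp(-y))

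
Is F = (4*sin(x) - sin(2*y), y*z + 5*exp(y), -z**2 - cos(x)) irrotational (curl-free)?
No, ∇×F = (-y, -sin(x), 2*cos(2*y))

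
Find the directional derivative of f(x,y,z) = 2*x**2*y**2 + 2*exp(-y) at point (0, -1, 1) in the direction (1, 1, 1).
-2*sqrt(3)*E/3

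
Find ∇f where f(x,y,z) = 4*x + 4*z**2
(4, 0, 8*z)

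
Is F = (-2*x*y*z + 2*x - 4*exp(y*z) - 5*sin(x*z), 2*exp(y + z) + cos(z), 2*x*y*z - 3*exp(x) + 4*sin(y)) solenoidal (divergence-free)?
No, ∇·F = 2*x*y - 2*y*z - 5*z*cos(x*z) + 2*exp(y + z) + 2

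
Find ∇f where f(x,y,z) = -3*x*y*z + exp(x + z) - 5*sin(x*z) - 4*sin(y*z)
(-3*y*z - 5*z*cos(x*z) + exp(x + z), -z*(3*x + 4*cos(y*z)), -3*x*y - 5*x*cos(x*z) - 4*y*cos(y*z) + exp(x + z))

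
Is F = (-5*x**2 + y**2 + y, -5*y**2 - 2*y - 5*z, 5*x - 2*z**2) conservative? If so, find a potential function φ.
No, ∇×F = (5, -5, -2*y - 1) ≠ 0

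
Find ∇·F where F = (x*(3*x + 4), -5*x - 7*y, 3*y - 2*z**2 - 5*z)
6*x - 4*z - 8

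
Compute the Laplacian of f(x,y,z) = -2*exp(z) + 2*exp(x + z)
-2*exp(z) + 4*exp(x + z)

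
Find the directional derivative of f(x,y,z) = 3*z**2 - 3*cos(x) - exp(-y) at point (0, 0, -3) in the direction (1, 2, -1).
10*sqrt(6)/3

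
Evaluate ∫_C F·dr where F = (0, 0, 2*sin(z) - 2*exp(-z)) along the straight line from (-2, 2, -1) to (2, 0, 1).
-4*sinh(1)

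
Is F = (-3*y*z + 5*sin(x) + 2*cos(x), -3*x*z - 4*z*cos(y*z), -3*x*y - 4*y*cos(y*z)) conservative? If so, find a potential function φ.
Yes, F is conservative. φ = -3*x*y*z + 2*sin(x) - 4*sin(y*z) - 5*cos(x)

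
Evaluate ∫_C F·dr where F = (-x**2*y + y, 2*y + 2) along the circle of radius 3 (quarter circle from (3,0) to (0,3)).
45*pi/16 + 15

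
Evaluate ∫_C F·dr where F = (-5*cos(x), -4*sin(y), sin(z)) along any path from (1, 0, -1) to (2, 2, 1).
-5*sin(2) - 4 + 4*cos(2) + 5*sin(1)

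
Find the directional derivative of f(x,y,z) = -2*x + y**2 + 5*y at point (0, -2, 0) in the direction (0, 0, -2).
0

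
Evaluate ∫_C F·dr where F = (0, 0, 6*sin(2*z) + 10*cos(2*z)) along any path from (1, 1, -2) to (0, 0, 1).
5*sin(4) + 3*cos(4) - 3*cos(2) + 5*sin(2)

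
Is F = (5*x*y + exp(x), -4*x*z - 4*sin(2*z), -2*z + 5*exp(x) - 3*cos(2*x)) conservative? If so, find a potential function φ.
No, ∇×F = (4*x + 8*cos(2*z), -5*exp(x) - 6*sin(2*x), -5*x - 4*z) ≠ 0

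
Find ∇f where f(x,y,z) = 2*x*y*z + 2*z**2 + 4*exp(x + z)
(2*y*z + 4*exp(x + z), 2*x*z, 2*x*y + 4*z + 4*exp(x + z))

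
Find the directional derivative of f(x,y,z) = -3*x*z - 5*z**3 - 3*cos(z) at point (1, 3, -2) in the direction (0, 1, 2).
-6*sqrt(5)*(sin(2) + 21)/5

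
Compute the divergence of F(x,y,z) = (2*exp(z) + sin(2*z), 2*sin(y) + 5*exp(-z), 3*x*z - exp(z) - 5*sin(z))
3*x - exp(z) + 2*cos(y) - 5*cos(z)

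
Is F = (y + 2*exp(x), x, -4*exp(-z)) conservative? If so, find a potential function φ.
Yes, F is conservative. φ = x*y + 2*exp(x) + 4*exp(-z)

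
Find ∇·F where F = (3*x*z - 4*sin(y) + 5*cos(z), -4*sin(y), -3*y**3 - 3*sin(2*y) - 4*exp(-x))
3*z - 4*cos(y)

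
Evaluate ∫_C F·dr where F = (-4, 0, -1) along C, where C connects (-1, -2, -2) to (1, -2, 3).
-13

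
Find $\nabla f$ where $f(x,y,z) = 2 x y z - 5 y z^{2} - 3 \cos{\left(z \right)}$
(2*y*z, z*(2*x - 5*z), 2*x*y - 10*y*z + 3*sin(z))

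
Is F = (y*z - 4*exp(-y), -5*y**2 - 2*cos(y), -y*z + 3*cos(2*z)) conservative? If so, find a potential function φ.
No, ∇×F = (-z, y, -z - 4*exp(-y)) ≠ 0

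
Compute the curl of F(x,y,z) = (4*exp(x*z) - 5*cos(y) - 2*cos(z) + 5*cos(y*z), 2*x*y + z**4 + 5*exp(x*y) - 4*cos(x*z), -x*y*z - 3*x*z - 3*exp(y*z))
(-x*z - 4*x*sin(x*z) - 4*z**3 - 3*z*exp(y*z), 4*x*exp(x*z) + y*z - 5*y*sin(y*z) + 3*z + 2*sin(z), 5*y*exp(x*y) + 2*y + 4*z*sin(x*z) + 5*z*sin(y*z) - 5*sin(y))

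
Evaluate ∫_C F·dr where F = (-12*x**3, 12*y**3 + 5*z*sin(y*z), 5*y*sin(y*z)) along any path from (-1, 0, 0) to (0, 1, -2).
11 - 5*cos(2)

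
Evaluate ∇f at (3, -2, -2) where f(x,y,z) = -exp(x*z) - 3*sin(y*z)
(2*exp(-6), 6*cos(4), 6*cos(4) - 3*exp(-6))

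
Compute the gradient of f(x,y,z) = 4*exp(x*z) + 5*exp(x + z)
(4*z*exp(x*z) + 5*exp(x + z), 0, 4*x*exp(x*z) + 5*exp(x + z))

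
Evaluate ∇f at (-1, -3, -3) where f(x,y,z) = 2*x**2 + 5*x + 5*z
(1, 0, 5)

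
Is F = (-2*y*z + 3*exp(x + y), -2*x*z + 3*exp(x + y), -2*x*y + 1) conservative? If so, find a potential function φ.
Yes, F is conservative. φ = -2*x*y*z + z + 3*exp(x + y)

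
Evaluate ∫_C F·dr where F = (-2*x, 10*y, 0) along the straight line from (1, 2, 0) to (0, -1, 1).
-14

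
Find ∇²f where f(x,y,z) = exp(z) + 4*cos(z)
exp(z) - 4*cos(z)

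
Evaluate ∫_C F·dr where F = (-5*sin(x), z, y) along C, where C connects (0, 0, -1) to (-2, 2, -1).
-7 + 5*cos(2)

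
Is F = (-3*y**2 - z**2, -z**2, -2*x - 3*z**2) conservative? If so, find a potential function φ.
No, ∇×F = (2*z, 2 - 2*z, 6*y) ≠ 0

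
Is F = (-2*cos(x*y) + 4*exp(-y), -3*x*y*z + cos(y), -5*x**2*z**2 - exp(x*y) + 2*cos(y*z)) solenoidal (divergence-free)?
No, ∇·F = -10*x**2*z - 3*x*z + 2*y*sin(x*y) - 2*y*sin(y*z) - sin(y)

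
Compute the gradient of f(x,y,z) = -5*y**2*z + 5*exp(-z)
(0, -10*y*z, -5*y**2 - 5*exp(-z))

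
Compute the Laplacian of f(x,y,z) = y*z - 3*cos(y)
3*cos(y)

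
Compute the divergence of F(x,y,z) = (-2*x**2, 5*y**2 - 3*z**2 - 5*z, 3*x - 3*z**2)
-4*x + 10*y - 6*z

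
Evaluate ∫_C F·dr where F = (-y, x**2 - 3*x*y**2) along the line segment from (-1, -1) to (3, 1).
8/3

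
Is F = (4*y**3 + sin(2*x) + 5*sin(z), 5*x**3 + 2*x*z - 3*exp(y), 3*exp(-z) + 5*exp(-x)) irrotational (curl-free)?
No, ∇×F = (-2*x, 5*cos(z) + 5*exp(-x), 15*x**2 - 12*y**2 + 2*z)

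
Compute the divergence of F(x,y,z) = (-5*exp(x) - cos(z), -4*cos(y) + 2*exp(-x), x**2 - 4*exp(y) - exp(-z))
-5*exp(x) + 4*sin(y) + exp(-z)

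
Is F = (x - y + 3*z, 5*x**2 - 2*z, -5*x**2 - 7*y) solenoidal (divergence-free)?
No, ∇·F = 1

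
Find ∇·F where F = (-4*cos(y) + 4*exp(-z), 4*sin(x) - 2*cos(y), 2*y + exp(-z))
2*sin(y) - exp(-z)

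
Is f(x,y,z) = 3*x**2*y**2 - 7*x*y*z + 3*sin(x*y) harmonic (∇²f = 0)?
No, ∇²f = 3*(2 - sin(x*y))*(x**2 + y**2)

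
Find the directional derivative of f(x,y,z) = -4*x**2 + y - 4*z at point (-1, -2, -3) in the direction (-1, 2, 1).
-5*sqrt(6)/3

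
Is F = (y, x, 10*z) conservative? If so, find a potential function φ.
Yes, F is conservative. φ = x*y + 5*z**2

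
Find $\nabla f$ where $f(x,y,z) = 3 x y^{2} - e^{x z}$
(3*y**2 - z*exp(x*z), 6*x*y, -x*exp(x*z))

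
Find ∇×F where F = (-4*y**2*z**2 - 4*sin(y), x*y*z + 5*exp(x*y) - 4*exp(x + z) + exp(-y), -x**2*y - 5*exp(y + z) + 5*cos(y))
(-x**2 - x*y + 4*exp(x + z) - 5*exp(y + z) - 5*sin(y), 2*y*(x - 4*y*z), 8*y*z**2 + y*z + 5*y*exp(x*y) - 4*exp(x + z) + 4*cos(y))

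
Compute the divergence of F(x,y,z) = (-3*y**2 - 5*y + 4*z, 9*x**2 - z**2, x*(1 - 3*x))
0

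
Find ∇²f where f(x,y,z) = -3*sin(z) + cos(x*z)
-x**2*cos(x*z) - z**2*cos(x*z) + 3*sin(z)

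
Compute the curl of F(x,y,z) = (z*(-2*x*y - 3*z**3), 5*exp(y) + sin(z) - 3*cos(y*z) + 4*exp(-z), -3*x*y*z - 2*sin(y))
(-3*x*z - 3*y*sin(y*z) - 2*cos(y) - cos(z) + 4*exp(-z), -2*x*y + 3*y*z - 12*z**3, 2*x*z)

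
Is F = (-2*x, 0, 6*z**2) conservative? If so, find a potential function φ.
Yes, F is conservative. φ = -x**2 + 2*z**3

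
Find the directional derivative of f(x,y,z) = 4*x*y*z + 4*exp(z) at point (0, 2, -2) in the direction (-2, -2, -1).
32/3 - 4*exp(-2)/3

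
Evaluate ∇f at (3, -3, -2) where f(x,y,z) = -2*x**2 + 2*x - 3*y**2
(-10, 18, 0)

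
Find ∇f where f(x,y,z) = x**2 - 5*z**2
(2*x, 0, -10*z)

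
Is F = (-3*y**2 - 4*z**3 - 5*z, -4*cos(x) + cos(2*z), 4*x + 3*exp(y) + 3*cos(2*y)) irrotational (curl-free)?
No, ∇×F = (3*exp(y) - 6*sin(2*y) + 2*sin(2*z), -12*z**2 - 9, 6*y + 4*sin(x))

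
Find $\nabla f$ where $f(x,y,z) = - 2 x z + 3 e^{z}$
(-2*z, 0, -2*x + 3*exp(z))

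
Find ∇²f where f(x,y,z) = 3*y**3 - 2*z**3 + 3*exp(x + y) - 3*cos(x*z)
3*x**2*cos(x*z) + 18*y + 3*z**2*cos(x*z) - 12*z + 6*exp(x + y)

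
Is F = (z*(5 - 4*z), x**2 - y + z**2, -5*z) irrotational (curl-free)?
No, ∇×F = (-2*z, 5 - 8*z, 2*x)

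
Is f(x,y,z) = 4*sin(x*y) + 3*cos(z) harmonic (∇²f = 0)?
No, ∇²f = -4*x**2*sin(x*y) - 4*y**2*sin(x*y) - 3*cos(z)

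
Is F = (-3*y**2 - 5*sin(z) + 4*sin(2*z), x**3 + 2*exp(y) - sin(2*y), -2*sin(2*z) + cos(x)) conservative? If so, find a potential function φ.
No, ∇×F = (0, sin(x) - 5*cos(z) + 8*cos(2*z), 3*x**2 + 6*y) ≠ 0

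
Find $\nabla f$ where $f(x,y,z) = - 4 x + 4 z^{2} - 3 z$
(-4, 0, 8*z - 3)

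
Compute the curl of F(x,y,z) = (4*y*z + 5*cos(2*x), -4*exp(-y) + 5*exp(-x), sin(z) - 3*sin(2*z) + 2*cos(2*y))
(-4*sin(2*y), 4*y, -4*z - 5*exp(-x))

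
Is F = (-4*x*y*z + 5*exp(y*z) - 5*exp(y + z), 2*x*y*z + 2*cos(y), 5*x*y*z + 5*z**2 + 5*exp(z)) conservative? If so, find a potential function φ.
No, ∇×F = (x*(-2*y + 5*z), -4*x*y - 5*y*z + 5*y*exp(y*z) - 5*exp(y + z), 4*x*z + 2*y*z - 5*z*exp(y*z) + 5*exp(y + z)) ≠ 0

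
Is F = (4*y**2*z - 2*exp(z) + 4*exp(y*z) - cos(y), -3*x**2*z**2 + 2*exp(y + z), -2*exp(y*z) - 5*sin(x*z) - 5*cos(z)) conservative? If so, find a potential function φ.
No, ∇×F = (6*x**2*z - 2*z*exp(y*z) - 2*exp(y + z), 4*y**2 + 4*y*exp(y*z) + 5*z*cos(x*z) - 2*exp(z), -6*x*z**2 - 8*y*z - 4*z*exp(y*z) - sin(y)) ≠ 0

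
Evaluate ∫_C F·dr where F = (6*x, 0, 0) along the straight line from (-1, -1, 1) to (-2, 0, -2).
9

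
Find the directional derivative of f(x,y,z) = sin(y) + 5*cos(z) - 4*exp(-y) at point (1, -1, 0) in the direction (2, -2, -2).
-sqrt(3)*(cos(1) + 4*E)/3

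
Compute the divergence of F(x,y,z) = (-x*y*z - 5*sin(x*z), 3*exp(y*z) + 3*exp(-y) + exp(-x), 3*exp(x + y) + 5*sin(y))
(z*(-y + 3*exp(y*z) - 5*cos(x*z))*exp(y) - 3)*exp(-y)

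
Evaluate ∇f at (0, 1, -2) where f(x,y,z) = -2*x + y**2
(-2, 2, 0)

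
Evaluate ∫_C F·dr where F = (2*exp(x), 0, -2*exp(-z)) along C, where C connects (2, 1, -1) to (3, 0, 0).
-2*exp(2) - 2*E + 2 + 2*exp(3)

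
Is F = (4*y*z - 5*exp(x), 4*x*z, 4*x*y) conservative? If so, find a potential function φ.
Yes, F is conservative. φ = 4*x*y*z - 5*exp(x)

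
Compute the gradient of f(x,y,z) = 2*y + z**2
(0, 2, 2*z)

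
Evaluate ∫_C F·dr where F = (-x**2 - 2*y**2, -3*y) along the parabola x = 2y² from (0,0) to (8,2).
-626/3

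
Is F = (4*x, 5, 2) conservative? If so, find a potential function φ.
Yes, F is conservative. φ = 2*x**2 + 5*y + 2*z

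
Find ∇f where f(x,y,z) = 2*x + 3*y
(2, 3, 0)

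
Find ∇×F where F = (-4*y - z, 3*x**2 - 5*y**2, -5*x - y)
(-1, 4, 6*x + 4)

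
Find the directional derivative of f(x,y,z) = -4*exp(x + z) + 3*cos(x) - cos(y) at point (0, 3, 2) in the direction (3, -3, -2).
-sqrt(22)*(3*sin(3) + 4*exp(2))/22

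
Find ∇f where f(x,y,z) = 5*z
(0, 0, 5)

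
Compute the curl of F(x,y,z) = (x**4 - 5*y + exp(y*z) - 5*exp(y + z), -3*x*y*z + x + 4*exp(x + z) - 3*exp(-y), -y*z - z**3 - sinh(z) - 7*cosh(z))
(3*x*y - z - 4*exp(x + z), y*exp(y*z) - 5*exp(y + z), -3*y*z - z*exp(y*z) + 4*exp(x + z) + 5*exp(y + z) + 6)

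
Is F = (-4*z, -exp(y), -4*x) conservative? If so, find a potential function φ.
Yes, F is conservative. φ = -4*x*z - exp(y)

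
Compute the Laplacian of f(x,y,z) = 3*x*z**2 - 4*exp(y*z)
6*x - 4*y**2*exp(y*z) - 4*z**2*exp(y*z)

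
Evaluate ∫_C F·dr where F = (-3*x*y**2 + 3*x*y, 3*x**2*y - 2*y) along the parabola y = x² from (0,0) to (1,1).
1/4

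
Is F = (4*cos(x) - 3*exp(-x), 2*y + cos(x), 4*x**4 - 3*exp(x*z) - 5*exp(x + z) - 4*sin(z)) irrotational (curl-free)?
No, ∇×F = (0, -16*x**3 + 3*z*exp(x*z) + 5*exp(x + z), -sin(x))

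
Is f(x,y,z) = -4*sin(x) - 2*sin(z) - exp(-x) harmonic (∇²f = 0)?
No, ∇²f = 4*sin(x) + 2*sin(z) - exp(-x)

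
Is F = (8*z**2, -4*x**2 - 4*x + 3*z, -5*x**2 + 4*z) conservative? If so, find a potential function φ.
No, ∇×F = (-3, 10*x + 16*z, -8*x - 4) ≠ 0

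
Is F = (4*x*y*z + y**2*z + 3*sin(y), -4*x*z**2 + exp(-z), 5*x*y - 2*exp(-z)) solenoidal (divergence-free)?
No, ∇·F = 4*y*z + 2*exp(-z)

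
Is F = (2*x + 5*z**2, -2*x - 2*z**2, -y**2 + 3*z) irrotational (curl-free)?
No, ∇×F = (-2*y + 4*z, 10*z, -2)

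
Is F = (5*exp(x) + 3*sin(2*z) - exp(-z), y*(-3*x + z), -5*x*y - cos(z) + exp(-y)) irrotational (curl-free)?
No, ∇×F = (-5*x - y - exp(-y), 5*y + 6*cos(2*z) + exp(-z), -3*y)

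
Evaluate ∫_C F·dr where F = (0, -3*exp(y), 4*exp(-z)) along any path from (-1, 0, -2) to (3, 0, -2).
0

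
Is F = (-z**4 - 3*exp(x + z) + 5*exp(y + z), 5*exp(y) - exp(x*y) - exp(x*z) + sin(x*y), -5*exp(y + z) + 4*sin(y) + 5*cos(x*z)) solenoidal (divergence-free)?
No, ∇·F = -x*exp(x*y) - 5*x*sin(x*z) + x*cos(x*y) + 5*exp(y) - 3*exp(x + z) - 5*exp(y + z)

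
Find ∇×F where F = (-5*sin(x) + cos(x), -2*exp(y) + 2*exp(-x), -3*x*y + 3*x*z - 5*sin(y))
(-3*x - 5*cos(y), 3*y - 3*z, -2*exp(-x))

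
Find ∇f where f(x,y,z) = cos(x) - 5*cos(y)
(-sin(x), 5*sin(y), 0)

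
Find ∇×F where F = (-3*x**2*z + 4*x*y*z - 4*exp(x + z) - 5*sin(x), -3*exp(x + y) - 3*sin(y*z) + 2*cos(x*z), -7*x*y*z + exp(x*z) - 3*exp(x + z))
(-7*x*z + 2*x*sin(x*z) + 3*y*cos(y*z), -3*x**2 + 4*x*y + 7*y*z - z*exp(x*z) - exp(x + z), -4*x*z - 2*z*sin(x*z) - 3*exp(x + y))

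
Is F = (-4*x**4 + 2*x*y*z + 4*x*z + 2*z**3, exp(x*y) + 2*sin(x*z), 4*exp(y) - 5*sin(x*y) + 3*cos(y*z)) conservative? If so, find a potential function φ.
No, ∇×F = (-5*x*cos(x*y) - 2*x*cos(x*z) - 3*z*sin(y*z) + 4*exp(y), 2*x*y + 4*x + 5*y*cos(x*y) + 6*z**2, -2*x*z + y*exp(x*y) + 2*z*cos(x*z)) ≠ 0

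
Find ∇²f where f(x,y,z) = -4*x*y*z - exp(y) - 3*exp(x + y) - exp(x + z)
-exp(y) - 6*exp(x + y) - 2*exp(x + z)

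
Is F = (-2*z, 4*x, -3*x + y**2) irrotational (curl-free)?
No, ∇×F = (2*y, 1, 4)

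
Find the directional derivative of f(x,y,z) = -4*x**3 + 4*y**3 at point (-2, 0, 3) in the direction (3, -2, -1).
-72*sqrt(14)/7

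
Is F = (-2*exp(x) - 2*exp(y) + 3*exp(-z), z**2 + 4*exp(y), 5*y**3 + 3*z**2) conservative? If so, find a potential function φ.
No, ∇×F = (15*y**2 - 2*z, -3*exp(-z), 2*exp(y)) ≠ 0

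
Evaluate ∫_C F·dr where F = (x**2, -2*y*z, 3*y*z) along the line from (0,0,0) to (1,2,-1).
5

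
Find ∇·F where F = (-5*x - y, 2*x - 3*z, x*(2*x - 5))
-5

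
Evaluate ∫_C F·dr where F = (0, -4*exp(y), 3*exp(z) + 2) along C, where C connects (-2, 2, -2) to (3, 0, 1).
-3*exp(-2) + 2 + 3*E + 4*exp(2)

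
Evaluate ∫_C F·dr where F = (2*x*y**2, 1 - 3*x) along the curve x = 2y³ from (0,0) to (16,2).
746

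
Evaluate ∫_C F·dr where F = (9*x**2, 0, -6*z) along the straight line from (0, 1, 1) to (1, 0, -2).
-6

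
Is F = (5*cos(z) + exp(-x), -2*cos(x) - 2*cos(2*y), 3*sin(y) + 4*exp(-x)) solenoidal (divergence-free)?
No, ∇·F = 4*sin(2*y) - exp(-x)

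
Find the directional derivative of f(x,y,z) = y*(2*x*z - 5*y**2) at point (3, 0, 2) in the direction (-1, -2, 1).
-4*sqrt(6)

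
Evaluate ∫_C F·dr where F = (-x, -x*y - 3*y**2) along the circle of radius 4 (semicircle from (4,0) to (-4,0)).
-128/3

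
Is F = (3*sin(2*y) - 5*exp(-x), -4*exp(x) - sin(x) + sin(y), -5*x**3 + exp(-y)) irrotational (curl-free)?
No, ∇×F = (-exp(-y), 15*x**2, -4*exp(x) - cos(x) - 6*cos(2*y))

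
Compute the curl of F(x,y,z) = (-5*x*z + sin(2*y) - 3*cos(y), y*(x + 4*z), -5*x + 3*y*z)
(-4*y + 3*z, 5 - 5*x, y - 3*sin(y) - 2*cos(2*y))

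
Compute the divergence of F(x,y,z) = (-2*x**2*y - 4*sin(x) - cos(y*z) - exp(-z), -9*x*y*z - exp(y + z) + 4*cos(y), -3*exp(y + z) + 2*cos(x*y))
-4*x*y - 9*x*z - 4*exp(y + z) - 4*sin(y) - 4*cos(x)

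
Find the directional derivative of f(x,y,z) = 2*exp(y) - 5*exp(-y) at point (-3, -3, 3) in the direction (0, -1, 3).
sqrt(10)*(-5*exp(6) - 2)*exp(-3)/10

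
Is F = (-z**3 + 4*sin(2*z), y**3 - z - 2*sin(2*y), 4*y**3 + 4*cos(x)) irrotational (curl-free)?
No, ∇×F = (12*y**2 + 1, -3*z**2 + 4*sin(x) + 8*cos(2*z), 0)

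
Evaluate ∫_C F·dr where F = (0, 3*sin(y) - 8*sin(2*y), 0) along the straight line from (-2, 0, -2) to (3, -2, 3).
4*cos(4) - 1 - 3*cos(2)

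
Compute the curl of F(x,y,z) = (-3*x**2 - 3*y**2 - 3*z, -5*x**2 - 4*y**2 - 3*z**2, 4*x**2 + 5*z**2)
(6*z, -8*x - 3, -10*x + 6*y)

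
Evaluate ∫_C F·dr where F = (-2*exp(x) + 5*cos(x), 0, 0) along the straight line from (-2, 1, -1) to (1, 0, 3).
-2*E + 2*exp(-2) + 5*sin(1) + 5*sin(2)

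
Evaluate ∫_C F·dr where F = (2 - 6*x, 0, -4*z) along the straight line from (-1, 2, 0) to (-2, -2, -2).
-19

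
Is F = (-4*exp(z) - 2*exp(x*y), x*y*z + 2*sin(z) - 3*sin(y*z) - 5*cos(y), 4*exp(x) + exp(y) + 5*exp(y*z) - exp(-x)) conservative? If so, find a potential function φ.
No, ∇×F = (-x*y + 3*y*cos(y*z) + 5*z*exp(y*z) + exp(y) - 2*cos(z), -4*exp(x) - 4*exp(z) - exp(-x), 2*x*exp(x*y) + y*z) ≠ 0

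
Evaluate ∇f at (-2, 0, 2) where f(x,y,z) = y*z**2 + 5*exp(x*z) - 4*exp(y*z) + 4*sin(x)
(4*cos(2) + 10*exp(-4), -4, -10*exp(-4))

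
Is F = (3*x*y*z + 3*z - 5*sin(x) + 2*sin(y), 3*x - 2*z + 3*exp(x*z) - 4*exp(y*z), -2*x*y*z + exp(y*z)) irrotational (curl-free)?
No, ∇×F = (-2*x*z - 3*x*exp(x*z) + 4*y*exp(y*z) + z*exp(y*z) + 2, 3*x*y + 2*y*z + 3, -3*x*z + 3*z*exp(x*z) - 2*cos(y) + 3)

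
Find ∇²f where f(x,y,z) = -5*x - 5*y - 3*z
0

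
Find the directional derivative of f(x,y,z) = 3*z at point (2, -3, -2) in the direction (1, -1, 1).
sqrt(3)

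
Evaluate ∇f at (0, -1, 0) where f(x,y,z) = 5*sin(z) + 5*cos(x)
(0, 0, 5)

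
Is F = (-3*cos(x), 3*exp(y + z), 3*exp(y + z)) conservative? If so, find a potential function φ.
Yes, F is conservative. φ = 3*exp(y + z) - 3*sin(x)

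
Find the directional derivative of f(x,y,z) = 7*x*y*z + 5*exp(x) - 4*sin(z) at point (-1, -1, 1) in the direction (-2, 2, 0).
-5*sqrt(2)*exp(-1)/2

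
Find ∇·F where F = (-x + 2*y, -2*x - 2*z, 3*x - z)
-2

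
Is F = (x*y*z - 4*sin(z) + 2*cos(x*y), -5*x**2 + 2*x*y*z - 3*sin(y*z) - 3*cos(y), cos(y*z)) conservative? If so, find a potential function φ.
No, ∇×F = (-2*x*y + 3*y*cos(y*z) - z*sin(y*z), x*y - 4*cos(z), -x*z + 2*x*sin(x*y) - 10*x + 2*y*z) ≠ 0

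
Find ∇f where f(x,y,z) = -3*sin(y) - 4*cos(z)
(0, -3*cos(y), 4*sin(z))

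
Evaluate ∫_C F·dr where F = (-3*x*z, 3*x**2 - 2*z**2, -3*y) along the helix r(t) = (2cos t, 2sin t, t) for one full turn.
-22*pi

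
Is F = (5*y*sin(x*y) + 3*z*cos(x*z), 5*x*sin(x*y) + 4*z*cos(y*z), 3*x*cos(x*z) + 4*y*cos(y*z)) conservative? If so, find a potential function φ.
Yes, F is conservative. φ = 3*sin(x*z) + 4*sin(y*z) - 5*cos(x*y)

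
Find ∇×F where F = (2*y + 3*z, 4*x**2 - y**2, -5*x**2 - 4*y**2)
(-8*y, 10*x + 3, 8*x - 2)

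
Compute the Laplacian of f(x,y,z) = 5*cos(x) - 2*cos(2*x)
-5*cos(x) + 8*cos(2*x)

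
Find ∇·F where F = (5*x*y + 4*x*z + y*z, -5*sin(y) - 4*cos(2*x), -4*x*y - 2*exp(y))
5*y + 4*z - 5*cos(y)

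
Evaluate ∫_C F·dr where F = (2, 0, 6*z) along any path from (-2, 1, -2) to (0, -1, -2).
4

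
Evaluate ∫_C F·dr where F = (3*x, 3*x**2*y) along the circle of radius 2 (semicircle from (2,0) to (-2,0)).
0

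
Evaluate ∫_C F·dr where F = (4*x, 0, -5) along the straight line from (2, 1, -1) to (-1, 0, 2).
-21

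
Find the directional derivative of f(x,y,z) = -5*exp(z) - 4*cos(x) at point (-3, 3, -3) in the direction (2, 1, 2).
-8*sin(3)/3 - 10*exp(-3)/3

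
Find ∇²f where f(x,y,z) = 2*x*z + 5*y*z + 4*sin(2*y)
-16*sin(2*y)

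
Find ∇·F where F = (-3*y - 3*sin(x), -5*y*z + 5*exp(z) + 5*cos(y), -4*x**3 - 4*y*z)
-4*y - 5*z - 5*sin(y) - 3*cos(x)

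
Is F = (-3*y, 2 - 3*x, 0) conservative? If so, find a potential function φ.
Yes, F is conservative. φ = y*(2 - 3*x)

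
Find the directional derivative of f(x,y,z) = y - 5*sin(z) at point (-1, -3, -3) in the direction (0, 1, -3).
sqrt(10)*(15*cos(3) + 1)/10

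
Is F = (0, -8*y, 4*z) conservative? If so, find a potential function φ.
Yes, F is conservative. φ = -4*y**2 + 2*z**2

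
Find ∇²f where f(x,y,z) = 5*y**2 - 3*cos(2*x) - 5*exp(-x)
12*cos(2*x) + 10 - 5*exp(-x)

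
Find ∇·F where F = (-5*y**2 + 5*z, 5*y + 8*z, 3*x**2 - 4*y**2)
5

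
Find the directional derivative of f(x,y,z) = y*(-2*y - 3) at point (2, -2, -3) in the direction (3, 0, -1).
0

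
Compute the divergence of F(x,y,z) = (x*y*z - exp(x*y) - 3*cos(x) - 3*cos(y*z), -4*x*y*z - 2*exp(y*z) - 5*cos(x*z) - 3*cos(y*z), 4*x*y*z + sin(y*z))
4*x*y - 4*x*z + y*z - y*exp(x*y) + y*cos(y*z) - 2*z*exp(y*z) + 3*z*sin(y*z) + 3*sin(x)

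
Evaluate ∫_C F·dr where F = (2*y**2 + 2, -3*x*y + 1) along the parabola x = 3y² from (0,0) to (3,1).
31/4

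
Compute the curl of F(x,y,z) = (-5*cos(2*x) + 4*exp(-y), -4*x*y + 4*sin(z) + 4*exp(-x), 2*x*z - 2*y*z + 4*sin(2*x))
(-2*z - 4*cos(z), -2*z - 8*cos(2*x), -4*y + 4*exp(-y) - 4*exp(-x))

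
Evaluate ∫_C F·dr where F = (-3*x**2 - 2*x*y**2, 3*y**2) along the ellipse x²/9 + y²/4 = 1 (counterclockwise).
0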